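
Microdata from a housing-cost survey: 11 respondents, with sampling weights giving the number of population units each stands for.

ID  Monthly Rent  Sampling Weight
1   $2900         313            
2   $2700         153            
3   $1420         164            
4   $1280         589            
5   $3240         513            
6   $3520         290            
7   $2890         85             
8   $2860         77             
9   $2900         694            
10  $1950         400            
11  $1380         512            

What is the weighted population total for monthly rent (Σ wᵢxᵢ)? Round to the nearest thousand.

8956000

Weighted total = 8955550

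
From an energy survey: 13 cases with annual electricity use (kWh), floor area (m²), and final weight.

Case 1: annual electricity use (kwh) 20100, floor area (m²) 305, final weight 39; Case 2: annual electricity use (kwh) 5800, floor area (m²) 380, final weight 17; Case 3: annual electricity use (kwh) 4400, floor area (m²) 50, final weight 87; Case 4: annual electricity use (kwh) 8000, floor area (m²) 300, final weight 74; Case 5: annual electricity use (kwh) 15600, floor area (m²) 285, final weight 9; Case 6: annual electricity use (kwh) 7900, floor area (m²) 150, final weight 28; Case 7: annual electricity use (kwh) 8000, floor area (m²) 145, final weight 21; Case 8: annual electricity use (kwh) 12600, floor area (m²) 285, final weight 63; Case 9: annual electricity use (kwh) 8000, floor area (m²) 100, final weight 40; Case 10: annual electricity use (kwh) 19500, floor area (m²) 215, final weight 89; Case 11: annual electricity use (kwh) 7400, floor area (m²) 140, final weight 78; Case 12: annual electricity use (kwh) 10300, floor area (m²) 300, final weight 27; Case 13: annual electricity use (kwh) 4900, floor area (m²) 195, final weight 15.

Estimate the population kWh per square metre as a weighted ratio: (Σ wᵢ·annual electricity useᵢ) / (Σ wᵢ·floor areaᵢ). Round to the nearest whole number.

52

Σ wᵢ·y = 6165000
Σ wᵢ·x = 117750
Ratio = 6165000 / 117750 = 52.356688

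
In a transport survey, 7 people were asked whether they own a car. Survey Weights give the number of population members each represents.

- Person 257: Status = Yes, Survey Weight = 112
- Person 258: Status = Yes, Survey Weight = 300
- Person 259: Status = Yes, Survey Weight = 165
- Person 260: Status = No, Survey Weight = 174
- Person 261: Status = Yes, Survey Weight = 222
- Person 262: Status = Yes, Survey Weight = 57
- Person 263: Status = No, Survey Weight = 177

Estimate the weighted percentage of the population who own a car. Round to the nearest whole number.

Sum of weights for 'Yes' = 112 + 300 + 165 + 222 + 57 = 856
Total weight = 112 + 300 + 165 + 174 + 222 + 57 + 177 = 1207
Weighted proportion = 856 / 1207 = 0.70919635 → 70.919635%

71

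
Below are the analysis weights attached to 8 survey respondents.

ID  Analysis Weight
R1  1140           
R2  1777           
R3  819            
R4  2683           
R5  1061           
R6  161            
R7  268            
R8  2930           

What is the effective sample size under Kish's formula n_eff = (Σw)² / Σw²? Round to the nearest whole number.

5

Σ wᵢ = 1140 + 1777 + 819 + 2683 + 1061 + 161 + 268 + 2930 = 10839
Σ wᵢ² = 1299600 + 3157729 + 670761 + 7198489 + 1125721 + 25921 + 71824 + 8584900 = 22134945
n_eff = 10839² / 22134945 = 117483921 / 22134945 = 5.307622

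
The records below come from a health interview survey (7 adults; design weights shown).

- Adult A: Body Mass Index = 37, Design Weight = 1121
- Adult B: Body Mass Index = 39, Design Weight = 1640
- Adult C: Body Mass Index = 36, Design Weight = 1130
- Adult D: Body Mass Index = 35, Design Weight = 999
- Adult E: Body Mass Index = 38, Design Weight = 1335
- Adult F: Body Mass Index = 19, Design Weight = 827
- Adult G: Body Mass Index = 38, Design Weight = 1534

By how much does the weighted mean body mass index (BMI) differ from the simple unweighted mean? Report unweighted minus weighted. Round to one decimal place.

-1.0

Unweighted sum = 37 + 39 + 36 + 35 + 38 + 19 + 38 = 242
Unweighted mean = 242 / 7 = 34.571429
Weighted sum = 37×1121 + 39×1640 + 36×1130 + 35×999 + 38×1335 + 19×827 + 38×1534
  = 41477 + 63960 + 40680 + 34965 + 50730 + 15713 + 58292 = 305817
Sum of weights = 1121 + 1640 + 1130 + 999 + 1335 + 827 + 1534 = 8586
Weighted mean = 305817 / 8586 = 35.618099
Difference (unweighted minus weighted) = -1.0466707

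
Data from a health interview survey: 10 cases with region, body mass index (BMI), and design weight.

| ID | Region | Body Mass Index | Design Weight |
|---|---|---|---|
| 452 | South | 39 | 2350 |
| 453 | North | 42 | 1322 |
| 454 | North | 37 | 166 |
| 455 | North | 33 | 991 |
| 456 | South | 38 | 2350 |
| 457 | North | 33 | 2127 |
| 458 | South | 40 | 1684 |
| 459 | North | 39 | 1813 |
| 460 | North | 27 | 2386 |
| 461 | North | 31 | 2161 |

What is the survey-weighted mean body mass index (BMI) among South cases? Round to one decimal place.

38.9

South rows: 452, 456, 458
Weighted sum = 39×2350 + 38×2350 + 40×1684
  = 91650 + 89300 + 67360 = 248310
Sum of weights = 2350 + 2350 + 1684 = 6384
Weighted mean = 248310 / 6384 = 38.895677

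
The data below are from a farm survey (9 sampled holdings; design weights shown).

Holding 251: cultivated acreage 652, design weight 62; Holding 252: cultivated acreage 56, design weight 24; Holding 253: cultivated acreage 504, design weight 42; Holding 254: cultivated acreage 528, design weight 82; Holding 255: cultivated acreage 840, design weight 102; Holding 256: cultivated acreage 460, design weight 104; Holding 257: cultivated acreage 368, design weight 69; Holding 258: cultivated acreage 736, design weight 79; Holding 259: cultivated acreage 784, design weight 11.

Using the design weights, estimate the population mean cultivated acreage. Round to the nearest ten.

580

Weighted sum = 652×62 + 56×24 + 504×42 + 528×82 + 840×102 + 460×104 + 368×69 + 736×79 + 784×11
  = 40424 + 1344 + 21168 + 43296 + 85680 + 47840 + 25392 + 58144 + 8624 = 331912
Sum of weights = 62 + 24 + 42 + 82 + 102 + 104 + 69 + 79 + 11 = 575
Weighted mean = 331912 / 575 = 577.23826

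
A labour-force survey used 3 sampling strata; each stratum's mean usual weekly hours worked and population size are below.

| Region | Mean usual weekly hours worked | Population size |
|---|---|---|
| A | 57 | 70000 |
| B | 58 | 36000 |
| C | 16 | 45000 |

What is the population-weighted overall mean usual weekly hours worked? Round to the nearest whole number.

Σ Nₕ·x̄ₕ = 57×70000 + 58×36000 + 16×45000
  = 6798000
Σ Nₕ = 70000 + 36000 + 45000 = 151000
Overall mean = 6798000 / 151000 = 45.019868

45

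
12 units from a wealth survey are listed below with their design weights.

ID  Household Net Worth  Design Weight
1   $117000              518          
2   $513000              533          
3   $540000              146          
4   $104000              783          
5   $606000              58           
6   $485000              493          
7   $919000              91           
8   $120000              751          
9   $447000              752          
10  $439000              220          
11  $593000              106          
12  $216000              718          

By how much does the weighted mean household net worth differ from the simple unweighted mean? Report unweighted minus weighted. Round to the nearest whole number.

116737

Unweighted sum = 117000 + 513000 + 540000 + 104000 + 606000 + 485000 + 919000 + 120000 + 447000 + 439000 + 593000 + 216000 = 5099000
Unweighted mean = 5099000 / 12 = 424916.67
Weighted sum = 117000×518 + 513000×533 + 540000×146 + 104000×783 + 606000×58 + 485000×493 + 919000×91 + 120000×751 + 447000×752 + 439000×220 + 593000×106 + 216000×718
  = 60606000 + 273429000 + 78840000 + 81432000 + 35148000 + 239105000 + 83629000 + 90120000 + 336144000 + 96580000 + 62858000 + 155088000 = 1592979000
Sum of weights = 5169
Weighted mean = 1592979000 / 5169 = 308179.34
Difference (unweighted minus weighted) = 116737.33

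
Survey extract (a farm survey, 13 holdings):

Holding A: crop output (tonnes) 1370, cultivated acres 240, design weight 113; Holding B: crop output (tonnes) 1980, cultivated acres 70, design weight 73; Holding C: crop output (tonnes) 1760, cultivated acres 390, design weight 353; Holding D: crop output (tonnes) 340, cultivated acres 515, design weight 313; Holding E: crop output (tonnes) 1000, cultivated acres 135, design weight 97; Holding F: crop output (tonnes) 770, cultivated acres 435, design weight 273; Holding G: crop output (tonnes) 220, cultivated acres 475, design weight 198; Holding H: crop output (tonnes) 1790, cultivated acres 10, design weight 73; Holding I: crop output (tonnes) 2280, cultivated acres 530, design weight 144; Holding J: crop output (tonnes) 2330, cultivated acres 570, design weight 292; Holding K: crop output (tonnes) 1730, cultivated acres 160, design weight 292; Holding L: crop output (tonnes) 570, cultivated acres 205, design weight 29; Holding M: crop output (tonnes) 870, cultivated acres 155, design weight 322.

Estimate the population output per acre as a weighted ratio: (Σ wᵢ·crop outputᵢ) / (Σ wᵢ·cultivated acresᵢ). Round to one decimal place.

3.7

Σ wᵢ·y = 3319000
Σ wᵢ·x = 903060
Ratio = 3319000 / 903060 = 3.6752818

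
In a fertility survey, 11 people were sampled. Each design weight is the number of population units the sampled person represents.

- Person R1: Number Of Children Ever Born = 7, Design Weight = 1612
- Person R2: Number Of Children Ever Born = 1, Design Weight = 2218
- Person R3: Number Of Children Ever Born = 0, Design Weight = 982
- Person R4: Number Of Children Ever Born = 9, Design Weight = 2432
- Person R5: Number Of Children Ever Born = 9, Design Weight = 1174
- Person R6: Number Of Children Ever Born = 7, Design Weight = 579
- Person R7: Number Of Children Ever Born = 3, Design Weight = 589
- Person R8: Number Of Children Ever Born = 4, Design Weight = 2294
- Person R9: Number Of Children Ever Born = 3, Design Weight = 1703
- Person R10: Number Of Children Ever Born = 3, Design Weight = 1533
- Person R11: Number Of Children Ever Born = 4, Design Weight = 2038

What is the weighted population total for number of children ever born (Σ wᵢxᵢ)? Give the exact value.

78812

Weighted total = 7×1612 + 1×2218 + 0×982 + 9×2432 + 9×1174 + 7×579 + 3×589 + 4×2294 + 3×1703 + 3×1533 + 4×2038
  = 11284 + 2218 + 0 + 21888 + 10566 + 4053 + 1767 + 9176 + 5109 + 4599 + 8152 = 78812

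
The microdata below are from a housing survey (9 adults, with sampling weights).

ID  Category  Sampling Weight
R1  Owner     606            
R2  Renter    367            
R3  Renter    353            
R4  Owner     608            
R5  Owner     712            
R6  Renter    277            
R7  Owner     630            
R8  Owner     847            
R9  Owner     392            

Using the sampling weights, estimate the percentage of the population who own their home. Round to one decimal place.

79.2

Sum of weights for 'Owner' = 606 + 608 + 712 + 630 + 847 + 392 = 3795
Total weight = 606 + 367 + 353 + 608 + 712 + 277 + 630 + 847 + 392 = 4792
Weighted proportion = 3795 / 4792 = 0.79194491 → 79.194491%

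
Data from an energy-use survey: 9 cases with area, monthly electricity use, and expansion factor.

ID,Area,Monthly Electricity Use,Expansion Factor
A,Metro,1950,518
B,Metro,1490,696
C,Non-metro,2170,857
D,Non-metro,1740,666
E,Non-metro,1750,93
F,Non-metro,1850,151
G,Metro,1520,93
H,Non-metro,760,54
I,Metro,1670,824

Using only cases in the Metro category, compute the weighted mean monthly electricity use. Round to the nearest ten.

Metro rows: A, B, G, I
Weighted sum = 1950×518 + 1490×696 + 1520×93 + 1670×824
  = 1010100 + 1037040 + 141360 + 1376080 = 3564580
Sum of weights = 2131
Weighted mean = 3564580 / 2131 = 1672.7264

1670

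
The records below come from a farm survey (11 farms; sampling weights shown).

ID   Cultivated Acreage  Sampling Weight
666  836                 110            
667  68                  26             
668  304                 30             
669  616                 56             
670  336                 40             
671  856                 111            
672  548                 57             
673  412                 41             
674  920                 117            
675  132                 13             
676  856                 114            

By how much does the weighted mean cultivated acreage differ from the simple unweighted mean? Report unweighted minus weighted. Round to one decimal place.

-165.6

Unweighted sum = 836 + 68 + 304 + 616 + 336 + 856 + 548 + 412 + 920 + 132 + 856 = 5884
Unweighted mean = 5884 / 11 = 534.90909
Weighted sum = 836×110 + 68×26 + 304×30 + 616×56 + 336×40 + 856×111 + 548×57 + 412×41 + 920×117 + 132×13 + 856×114
  = 91960 + 1768 + 9120 + 34496 + 13440 + 95016 + 31236 + 16892 + 107640 + 1716 + 97584 = 500868
Sum of weights = 110 + 26 + 30 + 56 + 40 + 111 + 57 + 41 + 117 + 13 + 114 = 715
Weighted mean = 500868 / 715 = 700.51469
Difference (unweighted minus weighted) = -165.60559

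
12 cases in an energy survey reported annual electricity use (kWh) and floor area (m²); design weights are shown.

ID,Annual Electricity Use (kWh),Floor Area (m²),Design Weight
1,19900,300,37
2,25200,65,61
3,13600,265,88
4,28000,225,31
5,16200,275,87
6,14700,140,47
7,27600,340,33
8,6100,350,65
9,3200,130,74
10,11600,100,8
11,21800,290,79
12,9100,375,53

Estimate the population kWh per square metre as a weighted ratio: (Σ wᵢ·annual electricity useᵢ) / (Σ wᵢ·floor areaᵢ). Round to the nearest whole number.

63

Σ wᵢ·y = 10280000
Σ wᵢ·x = 300×37 + 65×61 + 265×88 + 225×31 + 275×87 + 140×47 + 340×33 + 350×65 + 130×74 + 100×8 + 290×79 + 375×53
  = 163040
Ratio = 10280000 / 163040 = 63.052012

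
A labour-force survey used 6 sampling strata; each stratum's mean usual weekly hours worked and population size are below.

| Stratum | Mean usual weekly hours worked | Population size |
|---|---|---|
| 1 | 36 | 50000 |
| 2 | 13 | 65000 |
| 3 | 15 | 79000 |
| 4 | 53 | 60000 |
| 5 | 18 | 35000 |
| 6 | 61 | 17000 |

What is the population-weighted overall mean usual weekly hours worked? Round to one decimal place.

Σ Nₕ·x̄ₕ = 36×50000 + 13×65000 + 15×79000 + 53×60000 + 18×35000 + 61×17000
  = 8677000
Σ Nₕ = 50000 + 65000 + 79000 + 60000 + 35000 + 17000 = 306000
Overall mean = 8677000 / 306000 = 28.356209

28.4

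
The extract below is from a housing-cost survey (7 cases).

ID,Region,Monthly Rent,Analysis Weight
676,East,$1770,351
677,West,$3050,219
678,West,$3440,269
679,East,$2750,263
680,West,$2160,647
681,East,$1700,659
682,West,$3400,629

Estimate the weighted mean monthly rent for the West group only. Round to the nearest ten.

2910

West rows: 677, 678, 680, 682
Weighted sum = 3050×219 + 3440×269 + 2160×647 + 3400×629
  = 5129430
Sum of weights = 219 + 269 + 647 + 629 = 1764
Weighted mean = 5129430 / 1764 = 2907.8401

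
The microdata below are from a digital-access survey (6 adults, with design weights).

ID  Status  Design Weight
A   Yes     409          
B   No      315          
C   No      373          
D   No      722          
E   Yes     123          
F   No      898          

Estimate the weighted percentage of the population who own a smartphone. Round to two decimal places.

Sum of weights for 'Yes' = 409 + 123 = 532
Total weight = 409 + 315 + 373 + 722 + 123 + 898 = 2840
Weighted proportion = 532 / 2840 = 0.18732394 → 18.732394%

18.73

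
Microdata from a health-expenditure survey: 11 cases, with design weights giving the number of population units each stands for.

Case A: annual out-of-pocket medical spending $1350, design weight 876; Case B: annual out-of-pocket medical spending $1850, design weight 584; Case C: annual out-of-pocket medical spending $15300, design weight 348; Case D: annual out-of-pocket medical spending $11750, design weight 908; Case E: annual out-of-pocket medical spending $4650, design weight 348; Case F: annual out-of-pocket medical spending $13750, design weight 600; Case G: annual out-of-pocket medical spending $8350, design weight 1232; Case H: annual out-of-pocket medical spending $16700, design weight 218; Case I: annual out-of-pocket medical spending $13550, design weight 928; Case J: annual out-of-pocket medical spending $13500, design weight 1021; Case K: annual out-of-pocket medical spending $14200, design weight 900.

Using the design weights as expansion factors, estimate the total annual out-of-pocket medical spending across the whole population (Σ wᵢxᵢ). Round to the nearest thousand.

81190000

Weighted total = 1350×876 + 1850×584 + 15300×348 + 11750×908 + 4650×348 + 13750×600 + 8350×1232 + 16700×218 + 13550×928 + 13500×1021 + 14200×900
  = 81190300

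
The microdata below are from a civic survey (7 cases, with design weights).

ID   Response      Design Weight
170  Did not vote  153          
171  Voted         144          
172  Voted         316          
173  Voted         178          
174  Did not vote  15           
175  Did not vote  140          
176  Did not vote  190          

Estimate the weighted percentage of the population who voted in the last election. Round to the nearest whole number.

56

Sum of weights for 'Voted' = 144 + 316 + 178 = 638
Total weight = 153 + 144 + 316 + 178 + 15 + 140 + 190 = 1136
Weighted proportion = 638 / 1136 = 0.56161972 → 56.161972%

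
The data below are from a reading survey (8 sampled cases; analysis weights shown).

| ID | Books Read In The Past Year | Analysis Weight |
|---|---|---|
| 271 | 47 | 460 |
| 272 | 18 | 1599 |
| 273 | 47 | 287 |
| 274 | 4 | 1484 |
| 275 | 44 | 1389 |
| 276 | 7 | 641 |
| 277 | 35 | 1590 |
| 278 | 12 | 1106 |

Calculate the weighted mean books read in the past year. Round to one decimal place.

Weighted sum = 47×460 + 18×1599 + 47×287 + 4×1484 + 44×1389 + 7×641 + 35×1590 + 12×1106
  = 21620 + 28782 + 13489 + 5936 + 61116 + 4487 + 55650 + 13272 = 204352
Sum of weights = 460 + 1599 + 287 + 1484 + 1389 + 641 + 1590 + 1106 = 8556
Weighted mean = 204352 / 8556 = 23.884058

23.9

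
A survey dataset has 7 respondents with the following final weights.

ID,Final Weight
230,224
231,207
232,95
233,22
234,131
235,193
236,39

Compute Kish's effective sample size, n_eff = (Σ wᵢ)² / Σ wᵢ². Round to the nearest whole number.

Σ wᵢ = 224 + 207 + 95 + 22 + 131 + 193 + 39 = 911
Σ wᵢ² = 50176 + 42849 + 9025 + 484 + 17161 + 37249 + 1521 = 158465
n_eff = 911² / 158465 = 829921 / 158465 = 5.2372511

5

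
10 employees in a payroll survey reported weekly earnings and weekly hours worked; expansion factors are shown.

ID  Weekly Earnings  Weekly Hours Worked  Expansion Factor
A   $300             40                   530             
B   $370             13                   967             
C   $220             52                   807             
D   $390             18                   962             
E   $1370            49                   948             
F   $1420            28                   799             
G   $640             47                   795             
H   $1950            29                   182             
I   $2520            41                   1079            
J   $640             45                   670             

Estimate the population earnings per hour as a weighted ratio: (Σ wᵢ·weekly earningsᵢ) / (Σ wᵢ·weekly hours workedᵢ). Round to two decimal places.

Σ wᵢ·y = 300×530 + 370×967 + 220×807 + 390×962 + 1370×948 + 1420×799 + 640×795 + 1950×182 + 2520×1079 + 640×670
  = 7514430
Σ wᵢ·x = 278907
Ratio = 7514430 / 278907 = 26.942422

26.94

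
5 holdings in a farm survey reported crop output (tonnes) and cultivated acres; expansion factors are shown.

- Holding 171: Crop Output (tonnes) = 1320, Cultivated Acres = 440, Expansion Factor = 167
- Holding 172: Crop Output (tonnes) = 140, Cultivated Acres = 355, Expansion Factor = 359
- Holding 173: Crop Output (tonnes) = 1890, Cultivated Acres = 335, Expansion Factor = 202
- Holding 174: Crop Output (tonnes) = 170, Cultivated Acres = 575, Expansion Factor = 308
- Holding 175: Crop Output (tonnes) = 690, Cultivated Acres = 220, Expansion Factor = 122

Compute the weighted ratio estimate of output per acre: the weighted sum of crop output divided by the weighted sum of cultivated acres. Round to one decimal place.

1.7

Σ wᵢ·y = 1320×167 + 140×359 + 1890×202 + 170×308 + 690×122
  = 789020
Σ wᵢ·x = 440×167 + 355×359 + 335×202 + 575×308 + 220×122
  = 472535
Ratio = 789020 / 472535 = 1.6697599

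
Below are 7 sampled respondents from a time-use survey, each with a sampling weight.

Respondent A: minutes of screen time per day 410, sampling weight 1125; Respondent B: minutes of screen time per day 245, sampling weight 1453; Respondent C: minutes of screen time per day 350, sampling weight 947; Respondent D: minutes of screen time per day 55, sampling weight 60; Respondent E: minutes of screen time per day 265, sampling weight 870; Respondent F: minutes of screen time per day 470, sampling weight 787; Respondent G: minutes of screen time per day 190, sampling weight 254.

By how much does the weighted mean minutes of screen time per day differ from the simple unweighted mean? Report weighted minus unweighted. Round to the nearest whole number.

44

Unweighted sum = 410 + 245 + 350 + 55 + 265 + 470 + 190 = 1985
Unweighted mean = 1985 / 7 = 283.57143
Weighted sum = 410×1125 + 245×1453 + 350×947 + 55×60 + 265×870 + 470×787 + 190×254
  = 461250 + 355985 + 331450 + 3300 + 230550 + 369890 + 48260 = 1800685
Sum of weights = 1125 + 1453 + 947 + 60 + 870 + 787 + 254 = 5496
Weighted mean = 1800685 / 5496 = 327.63555
Difference (weighted minus unweighted) = 44.064125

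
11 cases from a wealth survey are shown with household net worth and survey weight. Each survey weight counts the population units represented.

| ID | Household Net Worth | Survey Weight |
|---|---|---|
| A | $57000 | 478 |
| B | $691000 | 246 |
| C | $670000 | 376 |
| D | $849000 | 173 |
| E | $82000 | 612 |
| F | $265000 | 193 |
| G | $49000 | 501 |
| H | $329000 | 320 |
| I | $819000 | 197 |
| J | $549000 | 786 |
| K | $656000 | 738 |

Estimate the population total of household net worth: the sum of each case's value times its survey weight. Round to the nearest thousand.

1904172000

Weighted total = 57000×478 + 691000×246 + 670000×376 + 849000×173 + 82000×612 + 265000×193 + 49000×501 + 329000×320 + 819000×197 + 549000×786 + 656000×738
  = 27246000 + 169986000 + 251920000 + 146877000 + 50184000 + 51145000 + 24549000 + 105280000 + 161343000 + 431514000 + 484128000 = 1904172000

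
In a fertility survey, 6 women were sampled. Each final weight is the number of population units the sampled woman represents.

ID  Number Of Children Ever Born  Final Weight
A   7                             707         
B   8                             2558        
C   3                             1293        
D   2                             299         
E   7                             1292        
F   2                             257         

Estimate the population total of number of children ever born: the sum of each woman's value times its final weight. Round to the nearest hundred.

39400

Weighted total = 7×707 + 8×2558 + 3×1293 + 2×299 + 7×1292 + 2×257
  = 4949 + 20464 + 3879 + 598 + 9044 + 514 = 39448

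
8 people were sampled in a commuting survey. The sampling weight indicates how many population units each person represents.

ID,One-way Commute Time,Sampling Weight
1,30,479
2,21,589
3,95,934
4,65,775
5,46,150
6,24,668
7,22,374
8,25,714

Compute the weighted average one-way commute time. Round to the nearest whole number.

Weighted sum = 30×479 + 21×589 + 95×934 + 65×775 + 46×150 + 24×668 + 22×374 + 25×714
  = 14370 + 12369 + 88730 + 50375 + 6900 + 16032 + 8228 + 17850 = 214854
Sum of weights = 479 + 589 + 934 + 775 + 150 + 668 + 374 + 714 = 4683
Weighted mean = 214854 / 4683 = 45.879564

46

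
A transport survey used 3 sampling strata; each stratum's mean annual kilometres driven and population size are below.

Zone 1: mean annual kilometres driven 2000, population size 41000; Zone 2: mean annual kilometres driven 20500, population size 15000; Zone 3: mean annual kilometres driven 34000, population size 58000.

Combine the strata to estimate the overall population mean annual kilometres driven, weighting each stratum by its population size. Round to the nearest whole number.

20715

Σ Nₕ·x̄ₕ = 2000×41000 + 20500×15000 + 34000×58000
  = 82000000 + 307500000 + 1972000000 = 2361500000
Σ Nₕ = 114000
Overall mean = 2361500000 / 114000 = 20714.912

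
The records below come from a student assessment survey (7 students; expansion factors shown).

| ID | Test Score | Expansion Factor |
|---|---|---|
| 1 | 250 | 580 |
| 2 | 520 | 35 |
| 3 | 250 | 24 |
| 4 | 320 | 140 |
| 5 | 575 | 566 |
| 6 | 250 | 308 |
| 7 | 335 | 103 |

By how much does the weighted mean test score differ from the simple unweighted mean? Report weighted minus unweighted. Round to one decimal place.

13.6

Unweighted sum = 250 + 520 + 250 + 320 + 575 + 250 + 335 = 2500
Unweighted mean = 2500 / 7 = 357.14286
Weighted sum = 250×580 + 520×35 + 250×24 + 320×140 + 575×566 + 250×308 + 335×103
  = 145000 + 18200 + 6000 + 44800 + 325450 + 77000 + 34505 = 650955
Sum of weights = 1756
Weighted mean = 650955 / 1756 = 370.7033
Difference (weighted minus unweighted) = 13.560446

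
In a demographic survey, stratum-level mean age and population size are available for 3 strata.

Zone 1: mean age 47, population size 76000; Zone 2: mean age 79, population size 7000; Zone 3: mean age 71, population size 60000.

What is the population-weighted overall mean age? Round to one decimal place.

Σ Nₕ·x̄ₕ = 47×76000 + 79×7000 + 71×60000
  = 3572000 + 553000 + 4260000 = 8385000
Σ Nₕ = 76000 + 7000 + 60000 = 143000
Overall mean = 8385000 / 143000 = 58.636364

58.6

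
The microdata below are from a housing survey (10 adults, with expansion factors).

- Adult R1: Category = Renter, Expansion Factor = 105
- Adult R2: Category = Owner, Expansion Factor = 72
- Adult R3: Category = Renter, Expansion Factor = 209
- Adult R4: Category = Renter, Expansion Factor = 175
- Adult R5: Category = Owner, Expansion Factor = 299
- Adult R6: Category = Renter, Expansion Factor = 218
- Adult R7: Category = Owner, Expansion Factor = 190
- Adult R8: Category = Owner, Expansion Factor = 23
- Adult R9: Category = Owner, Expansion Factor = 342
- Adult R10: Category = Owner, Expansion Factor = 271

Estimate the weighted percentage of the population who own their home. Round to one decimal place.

62.9

Sum of weights for 'Owner' = 72 + 299 + 190 + 23 + 342 + 271 = 1197
Total weight = 105 + 72 + 209 + 175 + 299 + 218 + 190 + 23 + 342 + 271 = 1904
Weighted proportion = 1197 / 1904 = 0.62867647 → 62.867647%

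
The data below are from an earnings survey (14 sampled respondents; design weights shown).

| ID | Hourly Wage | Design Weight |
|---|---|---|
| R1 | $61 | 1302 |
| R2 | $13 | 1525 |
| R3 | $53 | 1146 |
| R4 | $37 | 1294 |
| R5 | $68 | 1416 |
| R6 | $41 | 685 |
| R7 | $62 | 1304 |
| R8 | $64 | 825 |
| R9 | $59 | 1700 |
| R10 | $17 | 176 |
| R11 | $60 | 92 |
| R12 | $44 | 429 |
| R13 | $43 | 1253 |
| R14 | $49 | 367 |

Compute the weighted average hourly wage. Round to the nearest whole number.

49

Weighted sum = 665434
Sum of weights = 13514
Weighted mean = 665434 / 13514 = 49.240343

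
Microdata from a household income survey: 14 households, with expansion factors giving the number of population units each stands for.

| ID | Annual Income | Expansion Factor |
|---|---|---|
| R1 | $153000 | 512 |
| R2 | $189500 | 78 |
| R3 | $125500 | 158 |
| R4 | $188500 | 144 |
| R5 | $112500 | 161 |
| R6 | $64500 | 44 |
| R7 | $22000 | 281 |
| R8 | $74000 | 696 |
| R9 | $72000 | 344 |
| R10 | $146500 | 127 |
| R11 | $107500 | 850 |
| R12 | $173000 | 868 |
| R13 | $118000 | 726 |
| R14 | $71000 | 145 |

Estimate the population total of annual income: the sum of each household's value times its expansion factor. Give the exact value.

599602000

Weighted total = 599602000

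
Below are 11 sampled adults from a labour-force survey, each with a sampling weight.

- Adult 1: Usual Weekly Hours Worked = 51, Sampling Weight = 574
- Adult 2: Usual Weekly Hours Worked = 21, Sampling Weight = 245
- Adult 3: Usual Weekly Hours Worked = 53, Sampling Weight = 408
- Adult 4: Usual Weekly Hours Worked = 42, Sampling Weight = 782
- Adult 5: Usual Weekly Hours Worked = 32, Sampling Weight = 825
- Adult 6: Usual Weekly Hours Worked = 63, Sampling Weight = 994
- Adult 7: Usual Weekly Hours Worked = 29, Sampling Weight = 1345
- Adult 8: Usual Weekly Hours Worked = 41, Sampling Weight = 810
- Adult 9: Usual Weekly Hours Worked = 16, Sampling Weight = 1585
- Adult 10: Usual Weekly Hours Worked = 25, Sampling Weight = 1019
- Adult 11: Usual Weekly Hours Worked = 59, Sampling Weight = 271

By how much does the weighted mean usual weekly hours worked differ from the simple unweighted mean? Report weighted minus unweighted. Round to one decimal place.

-3.5

Unweighted sum = 432
Unweighted mean = 432 / 11 = 39.272727
Weighted sum = 51×574 + 21×245 + 53×408 + 42×782 + 32×825 + 63×994 + 29×1345 + 41×810 + 16×1585 + 25×1019 + 59×271
  = 29274 + 5145 + 21624 + 32844 + 26400 + 62622 + 39005 + 33210 + 25360 + 25475 + 15989 = 316948
Sum of weights = 574 + 245 + 408 + 782 + 825 + 994 + 1345 + 810 + 1585 + 1019 + 271 = 8858
Weighted mean = 316948 / 8858 = 35.780989
Difference (weighted minus unweighted) = -3.4917383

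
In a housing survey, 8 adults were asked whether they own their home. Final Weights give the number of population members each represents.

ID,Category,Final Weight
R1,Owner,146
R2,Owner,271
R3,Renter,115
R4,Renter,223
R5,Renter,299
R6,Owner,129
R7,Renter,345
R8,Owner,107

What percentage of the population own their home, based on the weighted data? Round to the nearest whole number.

40

Sum of weights for 'Owner' = 146 + 271 + 129 + 107 = 653
Total weight = 146 + 271 + 115 + 223 + 299 + 129 + 345 + 107 = 1635
Weighted proportion = 653 / 1635 = 0.39938838 → 39.938838%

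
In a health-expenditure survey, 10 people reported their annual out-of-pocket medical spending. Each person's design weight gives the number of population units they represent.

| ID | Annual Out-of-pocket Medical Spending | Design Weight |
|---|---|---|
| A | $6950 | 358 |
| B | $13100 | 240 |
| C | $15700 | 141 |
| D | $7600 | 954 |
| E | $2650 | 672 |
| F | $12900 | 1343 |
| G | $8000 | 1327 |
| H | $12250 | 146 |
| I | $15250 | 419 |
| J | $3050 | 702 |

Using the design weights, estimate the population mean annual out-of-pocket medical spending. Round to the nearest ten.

Weighted sum = 6950×358 + 13100×240 + 15700×141 + 7600×954 + 2650×672 + 12900×1343 + 8000×1327 + 12250×146 + 15250×419 + 3050×702
  = 2488100 + 3144000 + 2213700 + 7250400 + 1780800 + 17324700 + 10616000 + 1788500 + 6389750 + 2141100 = 55137050
Sum of weights = 358 + 240 + 141 + 954 + 672 + 1343 + 1327 + 146 + 419 + 702 = 6302
Weighted mean = 55137050 / 6302 = 8749.1352

8750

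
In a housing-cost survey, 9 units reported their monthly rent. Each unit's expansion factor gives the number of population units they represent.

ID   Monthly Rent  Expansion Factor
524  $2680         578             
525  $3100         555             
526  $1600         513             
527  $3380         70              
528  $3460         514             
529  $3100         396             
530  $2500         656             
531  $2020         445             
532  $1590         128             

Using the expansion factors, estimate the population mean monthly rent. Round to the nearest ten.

2610

Weighted sum = 2680×578 + 3100×555 + 1600×513 + 3380×70 + 3460×514 + 3100×396 + 2500×656 + 2020×445 + 1590×128
  = 1549040 + 1720500 + 820800 + 236600 + 1778440 + 1227600 + 1640000 + 898900 + 203520 = 10075400
Sum of weights = 578 + 555 + 513 + 70 + 514 + 396 + 656 + 445 + 128 = 3855
Weighted mean = 10075400 / 3855 = 2613.5927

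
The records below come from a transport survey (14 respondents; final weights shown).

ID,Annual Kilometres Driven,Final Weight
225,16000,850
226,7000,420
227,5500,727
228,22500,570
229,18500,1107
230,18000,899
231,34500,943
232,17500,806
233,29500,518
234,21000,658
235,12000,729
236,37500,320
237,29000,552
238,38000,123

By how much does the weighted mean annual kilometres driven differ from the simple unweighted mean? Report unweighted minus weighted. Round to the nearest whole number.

1594

Unweighted sum = 306500
Unweighted mean = 306500 / 14 = 21892.857
Weighted sum = 187192500
Sum of weights = 9222
Weighted mean = 187192500 / 9222 = 20298.471
Difference (unweighted minus weighted) = 1594.3861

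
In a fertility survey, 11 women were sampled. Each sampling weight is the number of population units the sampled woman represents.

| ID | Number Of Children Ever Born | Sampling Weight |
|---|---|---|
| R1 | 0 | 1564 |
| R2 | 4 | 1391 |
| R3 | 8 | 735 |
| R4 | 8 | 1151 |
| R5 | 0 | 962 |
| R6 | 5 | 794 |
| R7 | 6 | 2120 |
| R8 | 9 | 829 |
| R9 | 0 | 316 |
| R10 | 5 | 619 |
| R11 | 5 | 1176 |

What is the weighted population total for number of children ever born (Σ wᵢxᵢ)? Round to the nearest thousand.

54000

Weighted total = 0×1564 + 4×1391 + 8×735 + 8×1151 + 0×962 + 5×794 + 6×2120 + 9×829 + 0×316 + 5×619 + 5×1176
  = 0 + 5564 + 5880 + 9208 + 0 + 3970 + 12720 + 7461 + 0 + 3095 + 5880 = 53778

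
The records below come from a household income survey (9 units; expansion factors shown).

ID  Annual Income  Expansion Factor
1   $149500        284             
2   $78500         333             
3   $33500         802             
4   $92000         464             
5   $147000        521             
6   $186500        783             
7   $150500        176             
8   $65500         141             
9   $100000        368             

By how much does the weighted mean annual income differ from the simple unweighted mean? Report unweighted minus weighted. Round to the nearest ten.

-460

Unweighted sum = 149500 + 78500 + 33500 + 92000 + 147000 + 186500 + 150500 + 65500 + 100000 = 1003000
Unweighted mean = 1003000 / 9 = 111444.44
Weighted sum = 433293500
Sum of weights = 284 + 333 + 802 + 464 + 521 + 783 + 176 + 141 + 368 = 3872
Weighted mean = 433293500 / 3872 = 111904.31
Difference (unweighted minus weighted) = -459.86857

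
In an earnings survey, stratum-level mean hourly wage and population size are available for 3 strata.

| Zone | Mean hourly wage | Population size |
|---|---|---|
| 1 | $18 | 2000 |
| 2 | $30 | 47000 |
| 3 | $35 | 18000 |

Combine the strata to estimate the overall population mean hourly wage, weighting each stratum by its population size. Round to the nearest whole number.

31

Σ Nₕ·x̄ₕ = 2076000
Σ Nₕ = 2000 + 47000 + 18000 = 67000
Overall mean = 2076000 / 67000 = 30.985075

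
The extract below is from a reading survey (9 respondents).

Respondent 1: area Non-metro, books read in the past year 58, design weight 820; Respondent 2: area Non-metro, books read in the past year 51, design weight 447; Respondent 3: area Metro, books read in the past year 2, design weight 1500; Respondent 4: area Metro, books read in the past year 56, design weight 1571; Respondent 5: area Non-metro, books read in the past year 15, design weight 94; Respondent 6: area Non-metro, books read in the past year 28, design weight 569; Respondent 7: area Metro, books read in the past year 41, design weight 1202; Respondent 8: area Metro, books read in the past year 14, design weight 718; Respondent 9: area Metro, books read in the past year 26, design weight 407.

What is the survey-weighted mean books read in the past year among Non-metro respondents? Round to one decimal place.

Non-metro rows: 1, 2, 5, 6
Weighted sum = 58×820 + 51×447 + 15×94 + 28×569
  = 47560 + 22797 + 1410 + 15932 = 87699
Sum of weights = 1930
Weighted mean = 87699 / 1930 = 45.439896

45.4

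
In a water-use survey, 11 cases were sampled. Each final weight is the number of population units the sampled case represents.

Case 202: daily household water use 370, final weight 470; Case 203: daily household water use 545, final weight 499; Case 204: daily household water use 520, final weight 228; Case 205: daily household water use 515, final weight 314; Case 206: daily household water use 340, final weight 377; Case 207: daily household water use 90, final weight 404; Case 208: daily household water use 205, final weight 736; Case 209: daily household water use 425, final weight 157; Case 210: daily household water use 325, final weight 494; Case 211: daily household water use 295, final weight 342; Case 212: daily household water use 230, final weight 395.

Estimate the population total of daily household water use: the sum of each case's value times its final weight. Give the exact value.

Weighted total = 370×470 + 545×499 + 520×228 + 515×314 + 340×377 + 90×404 + 205×736 + 425×157 + 325×494 + 295×342 + 230×395
  = 1460560

1460560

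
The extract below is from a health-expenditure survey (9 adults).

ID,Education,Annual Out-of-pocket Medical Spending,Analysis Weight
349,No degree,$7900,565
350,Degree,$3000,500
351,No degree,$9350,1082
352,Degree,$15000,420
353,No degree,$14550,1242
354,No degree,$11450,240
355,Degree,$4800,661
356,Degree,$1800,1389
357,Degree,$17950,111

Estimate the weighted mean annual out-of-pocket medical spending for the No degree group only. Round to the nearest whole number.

11313

No degree rows: 349, 351, 353, 354
Weighted sum = 7900×565 + 9350×1082 + 14550×1242 + 11450×240
  = 4463500 + 10116700 + 18071100 + 2748000 = 35399300
Sum of weights = 3129
Weighted mean = 35399300 / 3129 = 11313.295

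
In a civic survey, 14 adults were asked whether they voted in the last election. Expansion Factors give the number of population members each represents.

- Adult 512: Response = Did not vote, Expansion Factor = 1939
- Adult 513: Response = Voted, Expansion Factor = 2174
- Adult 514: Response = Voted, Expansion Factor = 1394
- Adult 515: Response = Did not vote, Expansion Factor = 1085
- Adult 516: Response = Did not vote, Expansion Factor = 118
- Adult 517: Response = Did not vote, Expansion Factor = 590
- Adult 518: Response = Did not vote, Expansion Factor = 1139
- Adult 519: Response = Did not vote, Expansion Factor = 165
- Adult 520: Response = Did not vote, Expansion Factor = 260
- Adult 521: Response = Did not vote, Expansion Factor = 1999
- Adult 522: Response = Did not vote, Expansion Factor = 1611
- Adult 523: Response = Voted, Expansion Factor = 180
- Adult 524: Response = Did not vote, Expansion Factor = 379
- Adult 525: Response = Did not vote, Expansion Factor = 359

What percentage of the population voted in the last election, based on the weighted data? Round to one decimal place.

28.0

Sum of weights for 'Voted' = 2174 + 1394 + 180 = 3748
Total weight = 13392
Weighted proportion = 3748 / 13392 = 0.27986858 → 27.986858%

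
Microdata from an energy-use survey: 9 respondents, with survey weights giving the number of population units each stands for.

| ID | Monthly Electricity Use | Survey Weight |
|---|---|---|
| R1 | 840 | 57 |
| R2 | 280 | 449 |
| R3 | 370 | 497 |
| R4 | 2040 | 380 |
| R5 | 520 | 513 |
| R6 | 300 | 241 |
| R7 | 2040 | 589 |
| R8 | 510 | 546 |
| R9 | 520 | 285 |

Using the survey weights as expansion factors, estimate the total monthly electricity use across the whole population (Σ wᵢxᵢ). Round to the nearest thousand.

3100000

Weighted total = 840×57 + 280×449 + 370×497 + 2040×380 + 520×513 + 300×241 + 2040×589 + 510×546 + 520×285
  = 47880 + 125720 + 183890 + 775200 + 266760 + 72300 + 1201560 + 278460 + 148200 = 3099970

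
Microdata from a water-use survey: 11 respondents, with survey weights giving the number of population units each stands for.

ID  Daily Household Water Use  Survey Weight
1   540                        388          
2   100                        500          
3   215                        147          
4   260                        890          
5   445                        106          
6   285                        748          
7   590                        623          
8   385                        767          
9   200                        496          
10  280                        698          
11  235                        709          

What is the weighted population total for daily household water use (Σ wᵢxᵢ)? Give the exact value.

1906995

Weighted total = 540×388 + 100×500 + 215×147 + 260×890 + 445×106 + 285×748 + 590×623 + 385×767 + 200×496 + 280×698 + 235×709
  = 209520 + 50000 + 31605 + 231400 + 47170 + 213180 + 367570 + 295295 + 99200 + 195440 + 166615 = 1906995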